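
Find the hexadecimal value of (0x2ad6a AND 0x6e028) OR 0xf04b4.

0x2ad6a AND 0x6e028 = 0x2a028.
Then OR with 0xf04b4.

0xfa4bc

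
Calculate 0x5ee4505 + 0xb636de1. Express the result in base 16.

0x1151b2e6

Add column by column in base 16, right to left:
  5+1 = 6
  0+e = e
  5+d = 2 carry 1
  4+6+1 = b
  e+3 = 1 carry 1
  e+6+1 = 5 carry 1
  5+b+1 = 1 carry 1
  final carry 1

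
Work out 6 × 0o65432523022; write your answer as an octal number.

0o501237762154

Multiply each base-8 digit by 6, carrying:
  2×6 = 12 → write 4 carry 1
  2×6+1 = 13 → write 5 carry 1
  0×6+1 = 1 → write 1
  3×6 = 18 → write 2 carry 2
  2×6+2 = 14 → write 6 carry 1
  5×6+1 = 31 → write 7 carry 3
  2×6+3 = 15 → write 7 carry 1
  3×6+1 = 19 → write 3 carry 2
  4×6+2 = 26 → write 2 carry 3
  5×6+3 = 33 → write 1 carry 4
  6×6+4 = 40 → write 0 carry 5
  remaining carry: 5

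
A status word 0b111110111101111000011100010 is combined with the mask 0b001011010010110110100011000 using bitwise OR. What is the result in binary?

OR bit by bit (1 where either bit is 1):
  111110111101111000011100010
| 001011010010110110100011000
= 111111111111111110111111010

0b111111111111111110111111010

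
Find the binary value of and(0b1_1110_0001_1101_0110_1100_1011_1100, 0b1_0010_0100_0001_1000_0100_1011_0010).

0b10010000000010000010010110000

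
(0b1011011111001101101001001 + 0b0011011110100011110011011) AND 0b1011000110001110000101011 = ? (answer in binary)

0b1010000100000000000100000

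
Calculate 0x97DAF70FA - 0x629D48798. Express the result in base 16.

0x353DAE962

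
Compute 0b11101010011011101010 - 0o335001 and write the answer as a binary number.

0o335001 = 0b11011101000000001 in binary.
Subtract column by column in base 2:
  0-1 → 1 (borrow)
  1-0-1 → 0
  0-0 → 0
  1-0 → 1
  0-0 → 0
  1-0 → 1
  1-0 → 1
  1-0 → 1
  0-0 → 0
  1-1 → 0
  1-0 → 1
  0-1 → 1 (borrow)
  0-1-1 → 0 (borrow)
  1-1-1 → 1 (borrow)
  0-0-1 → 1 (borrow)
  1-1-1 → 1 (borrow)
  0-1-1 → 0 (borrow)
  1-0-1 → 0
  1-0 → 1
  1-0 → 1

0b11001110110011101001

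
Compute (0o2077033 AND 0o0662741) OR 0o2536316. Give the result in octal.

0o2576317

0o2077033 AND 0o0662741 = 0o0062001.
Then OR with 0o2536316.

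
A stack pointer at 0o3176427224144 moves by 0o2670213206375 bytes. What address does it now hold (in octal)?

Add column by column in base 8, right to left:
  4+5 = 1 carry 1
  4+7+1 = 4 carry 1
  1+3+1 = 5
  4+6 = 2 carry 1
  2+0+1 = 3
  2+2 = 4
  7+3 = 2 carry 1
  2+1+1 = 4
  4+2 = 6
  6+0 = 6
  7+7 = 6 carry 1
  1+6+1 = 0 carry 1
  3+2+1 = 6

0o6066642432541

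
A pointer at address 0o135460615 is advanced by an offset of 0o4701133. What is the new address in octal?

0o142361750

Add column by column in base 8, right to left:
  5+3 = 0 carry 1
  1+3+1 = 5
  6+1 = 7
  0+1 = 1
  6+0 = 6
  4+7 = 3 carry 1
  5+4+1 = 2 carry 1
  3+0+1 = 4
  1+0 = 1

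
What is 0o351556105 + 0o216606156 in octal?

Add column by column in base 8, right to left:
  5+6 = 3 carry 1
  0+5+1 = 6
  1+1 = 2
  6+6 = 4 carry 1
  5+0+1 = 6
  5+6 = 3 carry 1
  1+6+1 = 0 carry 1
  5+1+1 = 7
  3+2 = 5

0o570364263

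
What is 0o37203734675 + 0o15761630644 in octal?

0o55165565541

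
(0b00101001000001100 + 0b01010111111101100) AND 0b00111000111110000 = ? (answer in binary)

0b111110000

Add column by column in base 2, right to left:
  0+0 = 0
  0+0 = 0
  1+1 = 0 carry 1
  1+1+1 = 1 carry 1
  0+0+1 = 1
  0+1 = 1
  0+1 = 1
  0+1 = 1
  0+1 = 1
  1+1 = 0 carry 1
  0+1+1 = 0 carry 1
  0+1+1 = 0 carry 1
  1+0+1 = 0 carry 1
  0+1+1 = 0 carry 1
  1+0+1 = 0 carry 1
  0+1+1 = 0 carry 1
  final carry 1
Sum = 0b10000000111111000; now AND with 0b00111000111110000:
  10000000111111000
& 00111000111110000
= 00000000111110000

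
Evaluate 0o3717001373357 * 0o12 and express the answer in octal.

0o47026016722526

Multiply each base-8 digit by 10, carrying:
  7×10 = 70 → write 6 carry 8
  5×10+8 = 58 → write 2 carry 7
  3×10+7 = 37 → write 5 carry 4
  3×10+4 = 34 → write 2 carry 4
  7×10+4 = 74 → write 2 carry 9
  3×10+9 = 39 → write 7 carry 4
  1×10+4 = 14 → write 6 carry 1
  0×10+1 = 1 → write 1
  0×10 = 0 → write 0
  7×10 = 70 → write 6 carry 8
  1×10+8 = 18 → write 2 carry 2
  7×10+2 = 72 → write 0 carry 9
  3×10+9 = 39 → write 7 carry 4
  remaining carry: 4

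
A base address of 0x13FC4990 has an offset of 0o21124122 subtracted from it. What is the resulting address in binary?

0b10011101101111010000100111110

0x13FC4990 = 0b10011111111000100100110010000 in binary.
0o21124122 = 0b10001001010100001010010 in binary.
Subtract column by column in base 2:
  0-0 → 0
  0-1 → 1 (borrow)
  0-0-1 → 1 (borrow)
  0-0-1 → 1 (borrow)
  1-1-1 → 1 (borrow)
  0-0-1 → 1 (borrow)
  0-1-1 → 0 (borrow)
  1-0-1 → 0
  1-0 → 1
  0-0 → 0
  0-0 → 0
  1-1 → 0
  0-0 → 0
  0-1 → 1 (borrow)
  1-0-1 → 0
  0-1 → 1 (borrow)
  0-0-1 → 1 (borrow)
  0-0-1 → 1 (borrow)
  1-1-1 → 1 (borrow)
  1-0-1 → 0
  1-0 → 1
  1-0 → 1
  1-1 → 0
  1-0 → 1
  1-0 → 1
  1-0 → 1
  0-0 → 0
  0-0 → 0
  1-0 → 1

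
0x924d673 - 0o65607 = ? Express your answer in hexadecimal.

0x9246aec

0o65607 = 0x6b87 in hexadecimal.
Subtract column by column in base 16:
  3-7 → c (borrow)
  7-8-1 → e (borrow)
  6-b-1 → a (borrow)
  d-6-1 → 6
  4-0 → 4
  2-0 → 2
  9-0 → 9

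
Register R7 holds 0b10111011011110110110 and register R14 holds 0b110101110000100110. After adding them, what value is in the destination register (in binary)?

0b11110001001111011100

Add column by column in base 2, right to left:
  0+0 = 0
  1+1 = 0 carry 1
  1+1+1 = 1 carry 1
  0+0+1 = 1
  1+0 = 1
  1+1 = 0 carry 1
  0+0+1 = 1
  1+0 = 1
  1+0 = 1
  1+0 = 1
  1+1 = 0 carry 1
  0+1+1 = 0 carry 1
  1+1+1 = 1 carry 1
  1+0+1 = 0 carry 1
  0+1+1 = 0 carry 1
  1+0+1 = 0 carry 1
  1+1+1 = 1 carry 1
  1+1+1 = 1 carry 1
  0+0+1 = 1
  1+0 = 1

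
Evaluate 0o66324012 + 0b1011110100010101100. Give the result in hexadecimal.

0xDF90B6

0o66324012 = 0xD9A80A in hexadecimal.
0b1011110100010101100 = 0x5E8AC in hexadecimal.
Add column by column in base 16, right to left:
  A+C = 6 carry 1
  0+A+1 = B
  8+8 = 0 carry 1
  A+E+1 = 9 carry 1
  9+5+1 = F
  D+0 = D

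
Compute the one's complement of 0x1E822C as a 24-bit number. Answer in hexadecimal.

Each hex digit d becomes F−d:
  1→E, E→1, 8→7, 2→D, 2→D, C→3

0xE17DD3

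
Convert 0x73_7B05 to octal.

Expand each hex digit to 4 bits: 7=0111 3=0011 7=0111 B=1011 0=0000 5=0101.
Group the bits in threes: 011 100 110 111 101 100 000 101 → 34675405.

0o34675405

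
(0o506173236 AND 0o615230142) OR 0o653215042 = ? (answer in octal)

0o657235042

0o506173236 AND 0o615230142 = 0o404030002.
Then OR with 0o653215042.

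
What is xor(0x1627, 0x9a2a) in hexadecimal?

0x8c0d

XOR each hex digit independently (no carries):
  1^9=8, 6^a=c, 2^2=0, 7^a=d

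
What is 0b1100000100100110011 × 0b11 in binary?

Multiply each base-2 digit by 3, carrying:
  1×3 = 3 → write 1 carry 1
  1×3+1 = 4 → write 0 carry 2
  0×3+2 = 2 → write 0 carry 1
  0×3+1 = 1 → write 1
  1×3 = 3 → write 1 carry 1
  1×3+1 = 4 → write 0 carry 2
  0×3+2 = 2 → write 0 carry 1
  0×3+1 = 1 → write 1
  1×3 = 3 → write 1 carry 1
  0×3+1 = 1 → write 1
  0×3 = 0 → write 0
  1×3 = 3 → write 1 carry 1
  0×3+1 = 1 → write 1
  0×3 = 0 → write 0
  0×3 = 0 → write 0
  0×3 = 0 → write 0
  0×3 = 0 → write 0
  1×3 = 3 → write 1 carry 1
  1×3+1 = 4 → write 0 carry 2
  remaining carry: 10

0b100100001101110011001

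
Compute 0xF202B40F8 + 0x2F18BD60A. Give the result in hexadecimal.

Add column by column in base 16, right to left:
  8+A = 2 carry 1
  F+0+1 = 0 carry 1
  0+6+1 = 7
  4+D = 1 carry 1
  B+B+1 = 7 carry 1
  2+8+1 = B
  0+1 = 1
  2+F = 1 carry 1
  F+2+1 = 2 carry 1
  final carry 1

0x1211B71702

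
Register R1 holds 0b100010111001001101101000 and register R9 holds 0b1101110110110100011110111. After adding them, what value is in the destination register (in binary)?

Add column by column in base 2, right to left:
  0+1 = 1
  0+1 = 1
  0+1 = 1
  1+0 = 1
  0+1 = 1
  1+1 = 0 carry 1
  1+1+1 = 1 carry 1
  0+1+1 = 0 carry 1
  1+0+1 = 0 carry 1
  1+0+1 = 0 carry 1
  0+0+1 = 1
  0+1 = 1
  1+0 = 1
  0+1 = 1
  0+1 = 1
  1+0 = 1
  1+1 = 0 carry 1
  1+1+1 = 1 carry 1
  0+0+1 = 1
  1+1 = 0 carry 1
  0+1+1 = 0 carry 1
  0+1+1 = 0 carry 1
  0+0+1 = 1
  1+1 = 0 carry 1
  0+1+1 = 0 carry 1
  final carry 1

0b10010001101111110001011111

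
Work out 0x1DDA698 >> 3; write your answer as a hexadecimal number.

0x3BB4D3

3 bits is not a whole number of base-16 digits; in binary: 1110111011010011010011000 >> 3 = 1110111011010011010011.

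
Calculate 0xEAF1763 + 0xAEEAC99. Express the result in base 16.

Add column by column in base 16, right to left:
  3+9 = C
  6+9 = F
  7+C = 3 carry 1
  1+A+1 = C
  F+E = D carry 1
  A+E+1 = 9 carry 1
  E+A+1 = 9 carry 1
  final carry 1

0x199DC3FC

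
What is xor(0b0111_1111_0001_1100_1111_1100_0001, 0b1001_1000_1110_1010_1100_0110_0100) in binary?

0b1110011111110110001110100101

XOR bit by bit (1 where the bits differ):
  0111111100011100111111000001
^ 1001100011101010110001100100
= 1110011111110110001110100101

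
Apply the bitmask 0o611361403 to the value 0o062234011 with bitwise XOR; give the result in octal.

XOR each oct digit independently (no carries):
  0^6=6, 6^1=7, 2^1=3, 2^3=1, 3^6=5, 4^1=5, 0^4=4, 1^0=1, 1^3=2

0o673155412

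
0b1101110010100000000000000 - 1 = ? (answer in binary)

0b1101110010011111111111111

The trailing 14 digits are 0, so subtracting 1 borrows through: they become 1 and the next digit up decrements.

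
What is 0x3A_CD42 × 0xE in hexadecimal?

0x337399C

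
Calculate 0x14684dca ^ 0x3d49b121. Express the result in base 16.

0x2921fceb

XOR each hex digit independently (no carries):
  1^3=2, 4^d=9, 6^4=2, 8^9=1, 4^b=f, d^1=c, c^2=e, a^1=b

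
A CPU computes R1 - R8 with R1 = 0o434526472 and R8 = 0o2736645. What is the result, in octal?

Subtract column by column in base 8:
  2-5 → 5 (borrow)
  7-4-1 → 2
  4-6 → 6 (borrow)
  6-6-1 → 7 (borrow)
  2-3-1 → 6 (borrow)
  5-7-1 → 5 (borrow)
  4-2-1 → 1
  3-0 → 3
  4-0 → 4

0o431567625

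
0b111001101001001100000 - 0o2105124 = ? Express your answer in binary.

0o2105124 = 0b10001000101001010100 in binary.
Subtract column by column in base 2:
  0-0 → 0
  0-0 → 0
  0-1 → 1 (borrow)
  0-0-1 → 1 (borrow)
  0-1-1 → 0 (borrow)
  1-0-1 → 0
  1-1 → 0
  0-0 → 0
  0-0 → 0
  1-1 → 0
  0-0 → 0
  0-1 → 1 (borrow)
  1-0-1 → 0
  0-0 → 0
  1-0 → 1
  1-1 → 0
  0-0 → 0
  0-0 → 0
  1-0 → 1
  1-1 → 0
  1-0 → 1

0b101000100100000001100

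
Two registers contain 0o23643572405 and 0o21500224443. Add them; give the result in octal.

Add column by column in base 8, right to left:
  5+3 = 0 carry 1
  0+4+1 = 5
  4+4 = 0 carry 1
  2+4+1 = 7
  7+2 = 1 carry 1
  5+2+1 = 0 carry 1
  3+0+1 = 4
  4+0 = 4
  6+5 = 3 carry 1
  3+1+1 = 5
  2+2 = 4

0o45344017050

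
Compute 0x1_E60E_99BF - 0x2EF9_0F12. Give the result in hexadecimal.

0x1B7158AAD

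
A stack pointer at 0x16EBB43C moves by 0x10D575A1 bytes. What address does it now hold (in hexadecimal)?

Add column by column in base 16, right to left:
  C+1 = D
  3+A = D
  4+5 = 9
  B+7 = 2 carry 1
  B+5+1 = 1 carry 1
  E+D+1 = C carry 1
  6+0+1 = 7
  1+1 = 2

0x27C129DD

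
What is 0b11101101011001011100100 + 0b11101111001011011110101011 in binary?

0b100001100110110101010001111

Add column by column in base 2, right to left:
  0+1 = 1
  0+1 = 1
  1+0 = 1
  0+1 = 1
  0+0 = 0
  1+1 = 0 carry 1
  1+0+1 = 0 carry 1
  1+1+1 = 1 carry 1
  0+1+1 = 0 carry 1
  1+1+1 = 1 carry 1
  0+1+1 = 0 carry 1
  0+0+1 = 1
  1+1 = 0 carry 1
  1+1+1 = 1 carry 1
  0+0+1 = 1
  1+1 = 0 carry 1
  0+0+1 = 1
  1+0 = 1
  1+1 = 0 carry 1
  0+1+1 = 0 carry 1
  1+1+1 = 1 carry 1
  1+1+1 = 1 carry 1
  1+0+1 = 0 carry 1
  0+1+1 = 0 carry 1
  0+1+1 = 0 carry 1
  0+1+1 = 0 carry 1
  final carry 1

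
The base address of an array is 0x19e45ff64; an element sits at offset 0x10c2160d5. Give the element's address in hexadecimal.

Add column by column in base 16, right to left:
  4+5 = 9
  6+d = 3 carry 1
  f+0+1 = 0 carry 1
  f+6+1 = 6 carry 1
  5+1+1 = 7
  4+2 = 6
  e+c = a carry 1
  9+0+1 = a
  1+1 = 2

0x2aa676039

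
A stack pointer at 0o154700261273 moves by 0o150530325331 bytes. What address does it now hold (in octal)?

Add column by column in base 8, right to left:
  3+1 = 4
  7+3 = 2 carry 1
  2+3+1 = 6
  1+5 = 6
  6+2 = 0 carry 1
  2+3+1 = 6
  0+0 = 0
  0+3 = 3
  7+5 = 4 carry 1
  4+0+1 = 5
  5+5 = 2 carry 1
  1+1+1 = 3

0o325430606624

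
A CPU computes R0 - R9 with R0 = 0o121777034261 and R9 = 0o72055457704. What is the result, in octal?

0o27721354355

Subtract column by column in base 8:
  1-4 → 5 (borrow)
  6-0-1 → 5
  2-7 → 3 (borrow)
  4-7-1 → 4 (borrow)
  3-5-1 → 5 (borrow)
  0-4-1 → 3 (borrow)
  7-5-1 → 1
  7-5 → 2
  7-0 → 7
  1-2 → 7 (borrow)
  2-7-1 → 2 (borrow)
  1-0-1 → 0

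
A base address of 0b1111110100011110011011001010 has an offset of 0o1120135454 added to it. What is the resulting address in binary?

0o1120135454 = 0b1001010000001011101100101100 in binary.
Add column by column in base 2, right to left:
  0+0 = 0
  1+0 = 1
  0+1 = 1
  1+1 = 0 carry 1
  0+0+1 = 1
  0+1 = 1
  1+0 = 1
  1+0 = 1
  0+1 = 1
  1+1 = 0 carry 1
  1+0+1 = 0 carry 1
  0+1+1 = 0 carry 1
  0+1+1 = 0 carry 1
  1+1+1 = 1 carry 1
  1+0+1 = 0 carry 1
  1+1+1 = 1 carry 1
  1+0+1 = 0 carry 1
  0+0+1 = 1
  0+0 = 0
  0+0 = 0
  1+0 = 1
  0+0 = 0
  1+1 = 0 carry 1
  1+0+1 = 0 carry 1
  1+1+1 = 1 carry 1
  1+0+1 = 0 carry 1
  1+0+1 = 0 carry 1
  1+1+1 = 1 carry 1
  final carry 1

0b11001000100101010000111110110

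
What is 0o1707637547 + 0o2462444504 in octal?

0o4372304253

Add column by column in base 8, right to left:
  7+4 = 3 carry 1
  4+0+1 = 5
  5+5 = 2 carry 1
  7+4+1 = 4 carry 1
  3+4+1 = 0 carry 1
  6+4+1 = 3 carry 1
  7+2+1 = 2 carry 1
  0+6+1 = 7
  7+4 = 3 carry 1
  1+2+1 = 4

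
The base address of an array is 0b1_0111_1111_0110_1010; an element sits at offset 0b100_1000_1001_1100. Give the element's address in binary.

Add column by column in base 2, right to left:
  0+0 = 0
  1+0 = 1
  0+1 = 1
  1+1 = 0 carry 1
  0+1+1 = 0 carry 1
  1+0+1 = 0 carry 1
  1+0+1 = 0 carry 1
  0+1+1 = 0 carry 1
  1+0+1 = 0 carry 1
  1+0+1 = 0 carry 1
  1+0+1 = 0 carry 1
  1+1+1 = 1 carry 1
  1+0+1 = 0 carry 1
  1+0+1 = 0 carry 1
  1+1+1 = 1 carry 1
  0+0+1 = 1
  1+0 = 1

0b11100100000000110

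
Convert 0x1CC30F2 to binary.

Expand each hex digit to 4 bits: 1=0001 C=1100 C=1100 3=0011 0=0000 F=1111 2=0010.

0b1110011000011000011110010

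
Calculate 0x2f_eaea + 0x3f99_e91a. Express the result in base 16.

0x3fc9d404

Add column by column in base 16, right to left:
  a+a = 4 carry 1
  e+1+1 = 0 carry 1
  a+9+1 = 4 carry 1
  e+e+1 = d carry 1
  f+9+1 = 9 carry 1
  2+9+1 = c
  0+f = f
  0+3 = 3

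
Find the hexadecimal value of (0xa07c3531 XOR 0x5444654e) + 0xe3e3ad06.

0x1d81bfd85

First 0xa07c3531 XOR 0x5444654e = 0xf438507f.
Add column by column in base 16, right to left:
  f+6 = 5 carry 1
  7+0+1 = 8
  0+d = d
  5+a = f
  8+3 = b
  3+e = 1 carry 1
  4+3+1 = 8
  f+e = d carry 1
  final carry 1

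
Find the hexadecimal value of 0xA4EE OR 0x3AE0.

0xBEEE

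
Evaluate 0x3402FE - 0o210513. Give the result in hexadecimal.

0o210513 = 0x1114B in hexadecimal.
Subtract column by column in base 16:
  E-B → 3
  F-4 → B
  2-1 → 1
  0-1 → F (borrow)
  4-1-1 → 2
  3-0 → 3

0x32F1B3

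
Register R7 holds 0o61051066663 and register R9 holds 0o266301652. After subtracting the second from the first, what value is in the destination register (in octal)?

Subtract column by column in base 8:
  3-2 → 1
  6-5 → 1
  6-6 → 0
  6-1 → 5
  6-0 → 6
  0-3 → 5 (borrow)
  1-6-1 → 2 (borrow)
  5-6-1 → 6 (borrow)
  0-2-1 → 5 (borrow)
  1-0-1 → 0
  6-0 → 6

0o60562565011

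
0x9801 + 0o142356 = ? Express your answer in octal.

0x9801 = 0o114001 in octal.
Add column by column in base 8, right to left:
  1+6 = 7
  0+5 = 5
  0+3 = 3
  4+2 = 6
  1+4 = 5
  1+1 = 2

0o256357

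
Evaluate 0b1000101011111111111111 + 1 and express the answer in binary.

The trailing 14 digits are 1 (max in base 2), so adding 1 cascades: they roll to 0 and the next digit up increments.

0b1000101100000000000000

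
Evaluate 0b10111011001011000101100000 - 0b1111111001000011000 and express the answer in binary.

0b10111001001011111101001000

Subtract column by column in base 2:
  0-0 → 0
  0-0 → 0
  0-0 → 0
  0-1 → 1 (borrow)
  0-1-1 → 0 (borrow)
  1-0-1 → 0
  1-0 → 1
  0-0 → 0
  1-0 → 1
  0-1 → 1 (borrow)
  0-0-1 → 1 (borrow)
  0-0-1 → 1 (borrow)
  1-1-1 → 1 (borrow)
  1-1-1 → 1 (borrow)
  0-1-1 → 0 (borrow)
  1-1-1 → 1 (borrow)
  0-1-1 → 0 (borrow)
  0-1-1 → 0 (borrow)
  1-1-1 → 1 (borrow)
  1-0-1 → 0
  0-0 → 0
  1-0 → 1
  1-0 → 1
  1-0 → 1
  0-0 → 0
  1-0 → 1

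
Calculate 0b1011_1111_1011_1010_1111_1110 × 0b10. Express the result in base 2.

0b1011111110111010111111100

Multiply each base-2 digit by 2, carrying:
  0×2 = 0 → write 0
  1×2 = 2 → write 0 carry 1
  1×2+1 = 3 → write 1 carry 1
  1×2+1 = 3 → write 1 carry 1
  1×2+1 = 3 → write 1 carry 1
  1×2+1 = 3 → write 1 carry 1
  1×2+1 = 3 → write 1 carry 1
  1×2+1 = 3 → write 1 carry 1
  0×2+1 = 1 → write 1
  1×2 = 2 → write 0 carry 1
  0×2+1 = 1 → write 1
  1×2 = 2 → write 0 carry 1
  1×2+1 = 3 → write 1 carry 1
  1×2+1 = 3 → write 1 carry 1
  0×2+1 = 1 → write 1
  1×2 = 2 → write 0 carry 1
  1×2+1 = 3 → write 1 carry 1
  1×2+1 = 3 → write 1 carry 1
  1×2+1 = 3 → write 1 carry 1
  1×2+1 = 3 → write 1 carry 1
  1×2+1 = 3 → write 1 carry 1
  1×2+1 = 3 → write 1 carry 1
  0×2+1 = 1 → write 1
  1×2 = 2 → write 0 carry 1
  remaining carry: 1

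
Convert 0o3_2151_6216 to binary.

Each octal digit is 3 bits: 3=011 2=010 1=001 5=101 1=001 6=110 2=010 1=001 6=110.

0b11010001101001110010001110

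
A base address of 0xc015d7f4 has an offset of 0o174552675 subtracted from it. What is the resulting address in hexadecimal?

0xbe230237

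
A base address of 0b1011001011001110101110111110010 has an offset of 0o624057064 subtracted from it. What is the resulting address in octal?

0o12305577676

0b1011001011001110101110111110010 = 0o13131656762 in octal.
Subtract column by column in base 8:
  2-4 → 6 (borrow)
  6-6-1 → 7 (borrow)
  7-0-1 → 6
  6-7 → 7 (borrow)
  5-5-1 → 7 (borrow)
  6-0-1 → 5
  1-4 → 5 (borrow)
  3-2-1 → 0
  1-6 → 3 (borrow)
  3-0-1 → 2
  1-0 → 1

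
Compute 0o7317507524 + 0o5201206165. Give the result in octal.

0o14520715711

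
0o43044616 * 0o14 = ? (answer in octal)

0o644671250

Multiply each base-8 digit by 12, carrying:
  6×12 = 72 → write 0 carry 9
  1×12+9 = 21 → write 5 carry 2
  6×12+2 = 74 → write 2 carry 9
  4×12+9 = 57 → write 1 carry 7
  4×12+7 = 55 → write 7 carry 6
  0×12+6 = 6 → write 6
  3×12 = 36 → write 4 carry 4
  4×12+4 = 52 → write 4 carry 6
  remaining carry: 6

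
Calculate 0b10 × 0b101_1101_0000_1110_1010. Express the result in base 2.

0b10111010000111010100

Multiply each base-2 digit by 2, carrying:
  0×2 = 0 → write 0
  1×2 = 2 → write 0 carry 1
  0×2+1 = 1 → write 1
  1×2 = 2 → write 0 carry 1
  0×2+1 = 1 → write 1
  1×2 = 2 → write 0 carry 1
  1×2+1 = 3 → write 1 carry 1
  1×2+1 = 3 → write 1 carry 1
  0×2+1 = 1 → write 1
  0×2 = 0 → write 0
  0×2 = 0 → write 0
  0×2 = 0 → write 0
  1×2 = 2 → write 0 carry 1
  0×2+1 = 1 → write 1
  1×2 = 2 → write 0 carry 1
  1×2+1 = 3 → write 1 carry 1
  1×2+1 = 3 → write 1 carry 1
  0×2+1 = 1 → write 1
  1×2 = 2 → write 0 carry 1
  remaining carry: 1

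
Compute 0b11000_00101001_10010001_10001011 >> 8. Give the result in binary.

0b110000010100110010001

Right shift by 8: drop the 8 least-significant bits.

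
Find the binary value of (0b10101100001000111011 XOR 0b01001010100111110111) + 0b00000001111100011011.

0b11101000101011100111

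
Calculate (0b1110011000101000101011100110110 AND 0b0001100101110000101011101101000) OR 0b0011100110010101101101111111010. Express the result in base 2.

0b11100110110101101111111111010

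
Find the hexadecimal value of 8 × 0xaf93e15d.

Multiply each base-16 digit by 8, carrying:
  d×8 = 104 → write 8 carry 6
  5×8+6 = 46 → write e carry 2
  1×8+2 = 10 → write a
  e×8 = 112 → write 0 carry 7
  3×8+7 = 31 → write f carry 1
  9×8+1 = 73 → write 9 carry 4
  f×8+4 = 124 → write c carry 7
  a×8+7 = 87 → write 7 carry 5
  remaining carry: 5

0x57c9f0ae8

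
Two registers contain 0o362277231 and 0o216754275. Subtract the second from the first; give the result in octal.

0o143322734

Subtract column by column in base 8:
  1-5 → 4 (borrow)
  3-7-1 → 3 (borrow)
  2-2-1 → 7 (borrow)
  7-4-1 → 2
  7-5 → 2
  2-7 → 3 (borrow)
  2-6-1 → 3 (borrow)
  6-1-1 → 4
  3-2 → 1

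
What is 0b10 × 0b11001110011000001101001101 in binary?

Multiply each base-2 digit by 2, carrying:
  1×2 = 2 → write 0 carry 1
  0×2+1 = 1 → write 1
  1×2 = 2 → write 0 carry 1
  1×2+1 = 3 → write 1 carry 1
  0×2+1 = 1 → write 1
  0×2 = 0 → write 0
  1×2 = 2 → write 0 carry 1
  0×2+1 = 1 → write 1
  1×2 = 2 → write 0 carry 1
  1×2+1 = 3 → write 1 carry 1
  0×2+1 = 1 → write 1
  0×2 = 0 → write 0
  0×2 = 0 → write 0
  0×2 = 0 → write 0
  0×2 = 0 → write 0
  1×2 = 2 → write 0 carry 1
  1×2+1 = 3 → write 1 carry 1
  0×2+1 = 1 → write 1
  0×2 = 0 → write 0
  1×2 = 2 → write 0 carry 1
  1×2+1 = 3 → write 1 carry 1
  1×2+1 = 3 → write 1 carry 1
  0×2+1 = 1 → write 1
  0×2 = 0 → write 0
  1×2 = 2 → write 0 carry 1
  1×2+1 = 3 → write 1 carry 1
  remaining carry: 1

0b110011100110000011010011010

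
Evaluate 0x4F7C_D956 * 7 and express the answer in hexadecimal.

Multiply each base-16 digit by 7, carrying:
  6×7 = 42 → write A carry 2
  5×7+2 = 37 → write 5 carry 2
  9×7+2 = 65 → write 1 carry 4
  D×7+4 = 95 → write F carry 5
  C×7+5 = 89 → write 9 carry 5
  7×7+5 = 54 → write 6 carry 3
  F×7+3 = 108 → write C carry 6
  4×7+6 = 34 → write 2 carry 2
  remaining carry: 2

0x22C69F15A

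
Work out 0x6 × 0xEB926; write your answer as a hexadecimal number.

0x5856E4

Multiply each base-16 digit by 6, carrying:
  6×6 = 36 → write 4 carry 2
  2×6+2 = 14 → write E
  9×6 = 54 → write 6 carry 3
  B×6+3 = 69 → write 5 carry 4
  E×6+4 = 88 → write 8 carry 5
  remaining carry: 5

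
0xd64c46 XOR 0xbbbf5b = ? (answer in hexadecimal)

XOR each hex digit independently (no carries):
  d^b=6, 6^b=d, 4^b=f, c^f=3, 4^5=1, 6^b=d

0x6df31d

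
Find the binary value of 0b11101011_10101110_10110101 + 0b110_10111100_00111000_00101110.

0b111101001111110011011100011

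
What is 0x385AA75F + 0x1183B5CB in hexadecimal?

Add column by column in base 16, right to left:
  F+B = A carry 1
  5+C+1 = 2 carry 1
  7+5+1 = D
  A+B = 5 carry 1
  A+3+1 = E
  5+8 = D
  8+1 = 9
  3+1 = 4

0x49DE5D2A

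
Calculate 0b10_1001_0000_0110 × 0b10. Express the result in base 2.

0b101001000001100

Multiply each base-2 digit by 2, carrying:
  0×2 = 0 → write 0
  1×2 = 2 → write 0 carry 1
  1×2+1 = 3 → write 1 carry 1
  0×2+1 = 1 → write 1
  0×2 = 0 → write 0
  0×2 = 0 → write 0
  0×2 = 0 → write 0
  0×2 = 0 → write 0
  1×2 = 2 → write 0 carry 1
  0×2+1 = 1 → write 1
  0×2 = 0 → write 0
  1×2 = 2 → write 0 carry 1
  0×2+1 = 1 → write 1
  1×2 = 2 → write 0 carry 1
  remaining carry: 1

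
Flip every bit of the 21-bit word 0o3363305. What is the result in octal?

0o4414472

Each oct digit d becomes 7−d:
  3→4, 3→4, 6→1, 3→4, 3→4, 0→7, 5→2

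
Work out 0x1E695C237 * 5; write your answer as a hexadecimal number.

0x980ECCB13

Multiply each base-16 digit by 5, carrying:
  7×5 = 35 → write 3 carry 2
  3×5+2 = 17 → write 1 carry 1
  2×5+1 = 11 → write B
  C×5 = 60 → write C carry 3
  5×5+3 = 28 → write C carry 1
  9×5+1 = 46 → write E carry 2
  6×5+2 = 32 → write 0 carry 2
  E×5+2 = 72 → write 8 carry 4
  1×5+4 = 9 → write 9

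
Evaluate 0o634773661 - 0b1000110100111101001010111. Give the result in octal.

0o526276532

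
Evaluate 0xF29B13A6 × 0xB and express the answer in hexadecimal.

Multiply each base-16 digit by 11, carrying:
  6×11 = 66 → write 2 carry 4
  A×11+4 = 114 → write 2 carry 7
  3×11+7 = 40 → write 8 carry 2
  1×11+2 = 13 → write D
  B×11 = 121 → write 9 carry 7
  9×11+7 = 106 → write A carry 6
  2×11+6 = 28 → write C carry 1
  F×11+1 = 166 → write 6 carry 10
  remaining carry: A

0xA6CA9D822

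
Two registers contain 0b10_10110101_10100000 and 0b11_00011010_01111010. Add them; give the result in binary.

0b1011101000000011010

Add column by column in base 2, right to left:
  0+0 = 0
  0+1 = 1
  0+0 = 0
  0+1 = 1
  0+1 = 1
  1+1 = 0 carry 1
  0+1+1 = 0 carry 1
  1+0+1 = 0 carry 1
  1+0+1 = 0 carry 1
  0+1+1 = 0 carry 1
  1+0+1 = 0 carry 1
  0+1+1 = 0 carry 1
  1+1+1 = 1 carry 1
  1+0+1 = 0 carry 1
  0+0+1 = 1
  1+0 = 1
  0+1 = 1
  1+1 = 0 carry 1
  final carry 1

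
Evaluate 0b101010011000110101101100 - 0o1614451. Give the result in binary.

0b101000100111010001000011

0o1614451 = 0b1110001100100101001 in binary.
Subtract column by column in base 2:
  0-1 → 1 (borrow)
  0-0-1 → 1 (borrow)
  1-0-1 → 0
  1-1 → 0
  0-0 → 0
  1-1 → 0
  1-0 → 1
  0-0 → 0
  1-1 → 0
  0-0 → 0
  1-0 → 1
  1-1 → 0
  0-1 → 1 (borrow)
  0-0-1 → 1 (borrow)
  0-0-1 → 1 (borrow)
  1-0-1 → 0
  1-1 → 0
  0-1 → 1 (borrow)
  0-1-1 → 0 (borrow)
  1-0-1 → 0
  0-0 → 0
  1-0 → 1
  0-0 → 0
  1-0 → 1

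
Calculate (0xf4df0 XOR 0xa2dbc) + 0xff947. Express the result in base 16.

0x155993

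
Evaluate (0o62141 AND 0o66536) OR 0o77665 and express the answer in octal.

0o77765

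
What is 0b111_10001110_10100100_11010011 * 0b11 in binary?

0b10110101010111110111001111001

Multiply each base-2 digit by 3, carrying:
  1×3 = 3 → write 1 carry 1
  1×3+1 = 4 → write 0 carry 2
  0×3+2 = 2 → write 0 carry 1
  0×3+1 = 1 → write 1
  1×3 = 3 → write 1 carry 1
  0×3+1 = 1 → write 1
  1×3 = 3 → write 1 carry 1
  1×3+1 = 4 → write 0 carry 2
  0×3+2 = 2 → write 0 carry 1
  0×3+1 = 1 → write 1
  1×3 = 3 → write 1 carry 1
  0×3+1 = 1 → write 1
  0×3 = 0 → write 0
  1×3 = 3 → write 1 carry 1
  0×3+1 = 1 → write 1
  1×3 = 3 → write 1 carry 1
  0×3+1 = 1 → write 1
  1×3 = 3 → write 1 carry 1
  1×3+1 = 4 → write 0 carry 2
  1×3+2 = 5 → write 1 carry 2
  0×3+2 = 2 → write 0 carry 1
  0×3+1 = 1 → write 1
  0×3 = 0 → write 0
  1×3 = 3 → write 1 carry 1
  1×3+1 = 4 → write 0 carry 2
  1×3+2 = 5 → write 1 carry 2
  1×3+2 = 5 → write 1 carry 2
  remaining carry: 10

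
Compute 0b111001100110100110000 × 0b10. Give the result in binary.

0b1110011001101001100000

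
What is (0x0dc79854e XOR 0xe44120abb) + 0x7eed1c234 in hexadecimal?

First 0x0dc79854e XOR 0xe44120abb = 0xe986b8ff5.
Add column by column in base 16, right to left:
  5+4 = 9
  f+3 = 2 carry 1
  f+2+1 = 2 carry 1
  8+c+1 = 5 carry 1
  b+1+1 = d
  6+d = 3 carry 1
  8+e+1 = 7 carry 1
  9+e+1 = 8 carry 1
  e+7+1 = 6 carry 1
  final carry 1

0x16873d5229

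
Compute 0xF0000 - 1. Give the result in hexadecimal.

0xEFFFF

The trailing 4 digits are 0, so subtracting 1 borrows through: they become F and the next digit up decrements.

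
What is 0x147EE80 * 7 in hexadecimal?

0x8F78580

Multiply each base-16 digit by 7, carrying:
  0×7 = 0 → write 0
  8×7 = 56 → write 8 carry 3
  E×7+3 = 101 → write 5 carry 6
  E×7+6 = 104 → write 8 carry 6
  7×7+6 = 55 → write 7 carry 3
  4×7+3 = 31 → write F carry 1
  1×7+1 = 8 → write 8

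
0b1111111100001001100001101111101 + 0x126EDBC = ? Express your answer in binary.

0x126EDBC = 0b1001001101110110110111100 in binary.
Add column by column in base 2, right to left:
  1+0 = 1
  0+0 = 0
  1+1 = 0 carry 1
  1+1+1 = 1 carry 1
  1+1+1 = 1 carry 1
  1+1+1 = 1 carry 1
  1+0+1 = 0 carry 1
  0+1+1 = 0 carry 1
  1+1+1 = 1 carry 1
  1+0+1 = 0 carry 1
  0+1+1 = 0 carry 1
  0+1+1 = 0 carry 1
  0+0+1 = 1
  0+1 = 1
  1+1 = 0 carry 1
  1+1+1 = 1 carry 1
  0+0+1 = 1
  0+1 = 1
  1+1 = 0 carry 1
  0+0+1 = 1
  0+0 = 0
  0+1 = 1
  0+0 = 0
  1+0 = 1
  1+1 = 0 carry 1
  1+0+1 = 0 carry 1
  1+0+1 = 0 carry 1
  1+0+1 = 0 carry 1
  1+0+1 = 0 carry 1
  1+0+1 = 0 carry 1
  1+0+1 = 0 carry 1
  final carry 1

0b10000000101010111011000100111001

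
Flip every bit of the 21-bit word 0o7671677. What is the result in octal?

0o0106100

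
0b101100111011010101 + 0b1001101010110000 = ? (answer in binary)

Add column by column in base 2, right to left:
  1+0 = 1
  0+0 = 0
  1+0 = 1
  0+0 = 0
  1+1 = 0 carry 1
  0+1+1 = 0 carry 1
  1+0+1 = 0 carry 1
  1+1+1 = 1 carry 1
  0+0+1 = 1
  1+1 = 0 carry 1
  1+0+1 = 0 carry 1
  1+1+1 = 1 carry 1
  0+1+1 = 0 carry 1
  0+0+1 = 1
  1+0 = 1
  1+1 = 0 carry 1
  0+0+1 = 1
  1+0 = 1

0b110110100110000101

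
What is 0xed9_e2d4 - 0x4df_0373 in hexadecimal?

0x9fadf61

Subtract column by column in base 16:
  4-3 → 1
  d-7 → 6
  2-3 → f (borrow)
  e-0-1 → d
  9-f → a (borrow)
  d-d-1 → f (borrow)
  e-4-1 → 9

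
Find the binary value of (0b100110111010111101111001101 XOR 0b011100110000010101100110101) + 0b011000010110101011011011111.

0b1010010100001010011111010111

First 0b100110111010111101111001101 XOR 0b011100110000010101100110101 = 0b111010001010101000011111000.
Add column by column in base 2, right to left:
  0+1 = 1
  0+1 = 1
  0+1 = 1
  1+1 = 0 carry 1
  1+1+1 = 1 carry 1
  1+0+1 = 0 carry 1
  1+1+1 = 1 carry 1
  1+1+1 = 1 carry 1
  0+0+1 = 1
  0+1 = 1
  0+1 = 1
  0+0 = 0
  1+1 = 0 carry 1
  0+0+1 = 1
  1+1 = 0 carry 1
  0+0+1 = 1
  1+1 = 0 carry 1
  0+1+1 = 0 carry 1
  1+0+1 = 0 carry 1
  0+1+1 = 0 carry 1
  0+0+1 = 1
  0+0 = 0
  1+0 = 1
  0+0 = 0
  1+1 = 0 carry 1
  1+1+1 = 1 carry 1
  1+0+1 = 0 carry 1
  final carry 1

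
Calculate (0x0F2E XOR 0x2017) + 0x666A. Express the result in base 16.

First 0x0F2E XOR 0x2017 = 0x2F39.
Add column by column in base 16, right to left:
  9+A = 3 carry 1
  3+6+1 = A
  F+6 = 5 carry 1
  2+6+1 = 9

0x95A3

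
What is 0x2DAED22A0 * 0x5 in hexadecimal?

0xE46A1AD20

Multiply each base-16 digit by 5, carrying:
  0×5 = 0 → write 0
  A×5 = 50 → write 2 carry 3
  2×5+3 = 13 → write D
  2×5 = 10 → write A
  D×5 = 65 → write 1 carry 4
  E×5+4 = 74 → write A carry 4
  A×5+4 = 54 → write 6 carry 3
  D×5+3 = 68 → write 4 carry 4
  2×5+4 = 14 → write E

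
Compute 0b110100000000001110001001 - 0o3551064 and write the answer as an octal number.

0o60230525

0b110100000000001110001001 = 0o64001611 in octal.
Subtract column by column in base 8:
  1-4 → 5 (borrow)
  1-6-1 → 2 (borrow)
  6-0-1 → 5
  1-1 → 0
  0-5 → 3 (borrow)
  0-5-1 → 2 (borrow)
  4-3-1 → 0
  6-0 → 6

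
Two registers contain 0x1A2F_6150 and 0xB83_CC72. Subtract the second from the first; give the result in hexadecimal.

0xEAB94DE

Subtract column by column in base 16:
  0-2 → E (borrow)
  5-7-1 → D (borrow)
  1-C-1 → 4 (borrow)
  6-C-1 → 9 (borrow)
  F-3-1 → B
  2-8 → A (borrow)
  A-B-1 → E (borrow)
  1-0-1 → 0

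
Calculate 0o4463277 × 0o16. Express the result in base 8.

Multiply each base-8 digit by 14, carrying:
  7×14 = 98 → write 2 carry 12
  7×14+12 = 110 → write 6 carry 13
  2×14+13 = 41 → write 1 carry 5
  3×14+5 = 47 → write 7 carry 5
  6×14+5 = 89 → write 1 carry 11
  4×14+11 = 67 → write 3 carry 8
  4×14+8 = 64 → write 0 carry 8
  remaining carry: 10

0o100317162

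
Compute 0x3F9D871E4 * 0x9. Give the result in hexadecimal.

Multiply each base-16 digit by 9, carrying:
  4×9 = 36 → write 4 carry 2
  E×9+2 = 128 → write 0 carry 8
  1×9+8 = 17 → write 1 carry 1
  7×9+1 = 64 → write 0 carry 4
  8×9+4 = 76 → write C carry 4
  D×9+4 = 121 → write 9 carry 7
  9×9+7 = 88 → write 8 carry 5
  F×9+5 = 140 → write C carry 8
  3×9+8 = 35 → write 3 carry 2
  remaining carry: 2

0x23C89C0104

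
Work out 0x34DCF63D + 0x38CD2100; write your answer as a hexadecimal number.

Add column by column in base 16, right to left:
  D+0 = D
  3+0 = 3
  6+1 = 7
  F+2 = 1 carry 1
  C+D+1 = A carry 1
  D+C+1 = A carry 1
  4+8+1 = D
  3+3 = 6

0x6DAA173D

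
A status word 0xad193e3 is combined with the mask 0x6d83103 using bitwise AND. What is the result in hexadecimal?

0x2d01103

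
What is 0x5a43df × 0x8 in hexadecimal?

0x2d21ef8

Multiply each base-16 digit by 8, carrying:
  f×8 = 120 → write 8 carry 7
  d×8+7 = 111 → write f carry 6
  3×8+6 = 30 → write e carry 1
  4×8+1 = 33 → write 1 carry 2
  a×8+2 = 82 → write 2 carry 5
  5×8+5 = 45 → write d carry 2
  remaining carry: 2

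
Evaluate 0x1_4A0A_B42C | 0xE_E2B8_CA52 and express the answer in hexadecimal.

OR each hex digit independently (no carries):
  1|E=F, 4|E=E, A|2=A, 0|B=B, A|8=A, B|C=F, 4|A=E, 2|5=7, C|2=E

0xFEABAFE7E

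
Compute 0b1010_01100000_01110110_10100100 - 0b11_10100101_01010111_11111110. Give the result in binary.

Subtract column by column in base 2:
  0-0 → 0
  0-1 → 1 (borrow)
  1-1-1 → 1 (borrow)
  0-1-1 → 0 (borrow)
  0-1-1 → 0 (borrow)
  1-1-1 → 1 (borrow)
  0-1-1 → 0 (borrow)
  1-1-1 → 1 (borrow)
  0-1-1 → 0 (borrow)
  1-1-1 → 1 (borrow)
  1-1-1 → 1 (borrow)
  0-0-1 → 1 (borrow)
  1-1-1 → 1 (borrow)
  1-0-1 → 0
  1-1 → 0
  0-0 → 0
  0-1 → 1 (borrow)
  0-0-1 → 1 (borrow)
  0-1-1 → 0 (borrow)
  0-0-1 → 1 (borrow)
  0-0-1 → 1 (borrow)
  1-1-1 → 1 (borrow)
  1-0-1 → 0
  0-1 → 1 (borrow)
  0-1-1 → 0 (borrow)
  1-1-1 → 1 (borrow)
  0-0-1 → 1 (borrow)
  1-0-1 → 0

0b110101110110001111010100110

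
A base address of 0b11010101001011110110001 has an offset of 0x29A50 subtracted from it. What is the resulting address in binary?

0b11001111111110101100001

0x29A50 = 0b101001101001010000 in binary.
Subtract column by column in base 2:
  1-0 → 1
  0-0 → 0
  0-0 → 0
  0-0 → 0
  1-1 → 0
  1-0 → 1
  0-1 → 1 (borrow)
  1-0-1 → 0
  1-0 → 1
  1-1 → 0
  1-0 → 1
  0-1 → 1 (borrow)
  1-1-1 → 1 (borrow)
  0-0-1 → 1 (borrow)
  0-0-1 → 1 (borrow)
  1-1-1 → 1 (borrow)
  0-0-1 → 1 (borrow)
  1-1-1 → 1 (borrow)
  0-0-1 → 1 (borrow)
  1-0-1 → 0
  0-0 → 0
  1-0 → 1
  1-0 → 1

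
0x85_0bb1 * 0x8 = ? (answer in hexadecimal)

0x4285d88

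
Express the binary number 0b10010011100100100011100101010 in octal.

0o2234443452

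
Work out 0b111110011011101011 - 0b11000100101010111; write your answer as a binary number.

0b100101110110010100

Subtract column by column in base 2:
  1-1 → 0
  1-1 → 0
  0-1 → 1 (borrow)
  1-0-1 → 0
  0-1 → 1 (borrow)
  1-0-1 → 0
  1-1 → 0
  1-0 → 1
  0-1 → 1 (borrow)
  1-0-1 → 0
  1-0 → 1
  0-1 → 1 (borrow)
  0-0-1 → 1 (borrow)
  1-0-1 → 0
  1-0 → 1
  1-1 → 0
  1-1 → 0
  1-0 → 1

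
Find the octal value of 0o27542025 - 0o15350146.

0o12171657

Subtract column by column in base 8:
  5-6 → 7 (borrow)
  2-4-1 → 5 (borrow)
  0-1-1 → 6 (borrow)
  2-0-1 → 1
  4-5 → 7 (borrow)
  5-3-1 → 1
  7-5 → 2
  2-1 → 1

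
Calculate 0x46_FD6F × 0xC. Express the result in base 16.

Multiply each base-16 digit by 12, carrying:
  F×12 = 180 → write 4 carry 11
  6×12+11 = 83 → write 3 carry 5
  D×12+5 = 161 → write 1 carry 10
  F×12+10 = 190 → write E carry 11
  6×12+11 = 83 → write 3 carry 5
  4×12+5 = 53 → write 5 carry 3
  remaining carry: 3

0x353E134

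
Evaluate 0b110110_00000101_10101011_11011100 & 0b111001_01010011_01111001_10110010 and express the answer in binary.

0b110000000000010010100110010000

AND bit by bit (1 only where both bits are 1):
  110110000001011010101111011100
& 111001010100110111100110110010
= 110000000000010010100110010000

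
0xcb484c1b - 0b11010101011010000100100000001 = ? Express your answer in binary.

0xcb484c1b = 0b11001011010010000100110000011011 in binary.
Subtract column by column in base 2:
  1-1 → 0
  1-0 → 1
  0-0 → 0
  1-0 → 1
  1-0 → 1
  0-0 → 0
  0-0 → 0
  0-0 → 0
  0-1 → 1 (borrow)
  0-0-1 → 1 (borrow)
  1-0-1 → 0
  1-1 → 0
  0-0 → 0
  0-0 → 0
  1-0 → 1
  0-0 → 0
  0-1 → 1 (borrow)
  0-0-1 → 1 (borrow)
  0-1-1 → 0 (borrow)
  1-1-1 → 1 (borrow)
  0-0-1 → 1 (borrow)
  0-1-1 → 0 (borrow)
  1-0-1 → 0
  0-1 → 1 (borrow)
  1-0-1 → 0
  1-1 → 0
  0-0 → 0
  1-1 → 0
  0-1 → 1 (borrow)
  0-0-1 → 1 (borrow)
  1-0-1 → 0
  1-0 → 1

0b10110000100110110100001100011010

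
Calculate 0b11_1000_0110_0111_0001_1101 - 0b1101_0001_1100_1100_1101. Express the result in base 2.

0b1010110100101001010000

Subtract column by column in base 2:
  1-1 → 0
  0-0 → 0
  1-1 → 0
  1-1 → 0
  1-0 → 1
  0-0 → 0
  0-1 → 1 (borrow)
  0-1-1 → 0 (borrow)
  1-0-1 → 0
  1-0 → 1
  1-1 → 0
  0-1 → 1 (borrow)
  0-1-1 → 0 (borrow)
  1-0-1 → 0
  1-0 → 1
  0-0 → 0
  0-1 → 1 (borrow)
  0-0-1 → 1 (borrow)
  0-1-1 → 0 (borrow)
  1-1-1 → 1 (borrow)
  1-0-1 → 0
  1-0 → 1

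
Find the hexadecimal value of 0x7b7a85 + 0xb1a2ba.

Add column by column in base 16, right to left:
  5+a = f
  8+b = 3 carry 1
  a+2+1 = d
  7+a = 1 carry 1
  b+1+1 = d
  7+b = 2 carry 1
  final carry 1

0x12d1d3f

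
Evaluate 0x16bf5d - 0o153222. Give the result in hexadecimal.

0o153222 = 0xd692 in hexadecimal.
Subtract column by column in base 16:
  d-2 → b
  5-9 → c (borrow)
  f-6-1 → 8
  b-d → e (borrow)
  6-0-1 → 5
  1-0 → 1

0x15e8cb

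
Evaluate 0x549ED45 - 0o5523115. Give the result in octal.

0o514643370

0x549ED45 = 0o522366505 in octal.
Subtract column by column in base 8:
  5-5 → 0
  0-1 → 7 (borrow)
  5-1-1 → 3
  6-3 → 3
  6-2 → 4
  3-5 → 6 (borrow)
  2-5-1 → 4 (borrow)
  2-0-1 → 1
  5-0 → 5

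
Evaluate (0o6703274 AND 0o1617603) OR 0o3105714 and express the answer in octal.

0o6703274 AND 0o1617603 = 0o0603200.
Then OR with 0o3105714.

0o3707714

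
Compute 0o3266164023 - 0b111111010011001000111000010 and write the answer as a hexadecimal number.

0x12ef5651

0o3266164023 = 0x1ad8e813 in hexadecimal.
0b111111010011001000111000010 = 0x7e991c2 in hexadecimal.
Subtract column by column in base 16:
  3-2 → 1
  1-c → 5 (borrow)
  8-1-1 → 6
  e-9 → 5
  8-9 → f (borrow)
  d-e-1 → e (borrow)
  a-7-1 → 2
  1-0 → 1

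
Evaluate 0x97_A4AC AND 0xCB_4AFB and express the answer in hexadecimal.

0x8300A8

AND each hex digit independently (no carries):
  9&C=8, 7&B=3, A&4=0, 4&A=0, A&F=A, C&B=8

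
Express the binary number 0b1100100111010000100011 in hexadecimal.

0x327423

Group the bits into nibbles: 0011 0010 0111 0100 0010 0011 → 327423.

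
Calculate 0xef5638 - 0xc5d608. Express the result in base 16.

0x298030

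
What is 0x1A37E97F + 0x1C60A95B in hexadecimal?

0x369892DA

Add column by column in base 16, right to left:
  F+B = A carry 1
  7+5+1 = D
  9+9 = 2 carry 1
  E+A+1 = 9 carry 1
  7+0+1 = 8
  3+6 = 9
  A+C = 6 carry 1
  1+1+1 = 3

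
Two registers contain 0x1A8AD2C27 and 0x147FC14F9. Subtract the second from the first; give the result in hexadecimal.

0x60B1172E

Subtract column by column in base 16:
  7-9 → E (borrow)
  2-F-1 → 2 (borrow)
  C-4-1 → 7
  2-1 → 1
  D-C → 1
  A-F → B (borrow)
  8-7-1 → 0
  A-4 → 6
  1-1 → 0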